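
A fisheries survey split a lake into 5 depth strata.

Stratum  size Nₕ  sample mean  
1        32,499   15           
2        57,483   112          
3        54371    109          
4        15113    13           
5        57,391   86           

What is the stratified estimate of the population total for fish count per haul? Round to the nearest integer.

17984115

1: 32499·15 = 487485
2: 57483·112 = 6438096
3: 54371·109 = 5926439
4: 15113·13 = 196469
5: 57391·86 = 4935626
τ̂ = Σ Nₕx̄ₕ = 17984115.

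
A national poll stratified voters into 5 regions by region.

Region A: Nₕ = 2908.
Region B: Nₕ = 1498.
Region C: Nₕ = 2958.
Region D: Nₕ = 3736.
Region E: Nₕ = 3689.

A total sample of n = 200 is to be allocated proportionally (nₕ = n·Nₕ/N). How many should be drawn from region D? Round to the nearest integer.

51

N = 2908 + 1498 + 2958 + 3736 + 3689 = 14789.
n_D = 200·3736/14789 = 50.524... → 51.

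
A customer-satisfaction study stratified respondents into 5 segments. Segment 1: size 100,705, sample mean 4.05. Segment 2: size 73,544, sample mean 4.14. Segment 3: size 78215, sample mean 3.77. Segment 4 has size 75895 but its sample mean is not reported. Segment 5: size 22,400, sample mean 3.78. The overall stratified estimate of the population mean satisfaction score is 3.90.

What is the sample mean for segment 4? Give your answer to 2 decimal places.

3.64

Σ Nₕx̄ₕ = N·μ, so 75895·x̄_4 = 350759·3.90 − (100705·4.05 + 73544·4.14 + 78215·3.77 + 22400·3.78).
= 1367960.1 − 1091869.96 = 276090.14.
x̄_4 = 276090.14 / 75895 = 3.6378... → 3.64.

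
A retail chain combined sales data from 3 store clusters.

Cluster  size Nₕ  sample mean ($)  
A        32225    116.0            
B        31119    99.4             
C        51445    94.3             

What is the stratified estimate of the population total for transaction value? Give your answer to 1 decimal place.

Population total = Σ Nₕ·x̄ₕ (each stratum's size times its mean).
32225·116.0 + 31119·99.4 + 51445·94.3 = 3738100 + 3093228.6 + 4851263.5 = 11682592.1.

11682592.1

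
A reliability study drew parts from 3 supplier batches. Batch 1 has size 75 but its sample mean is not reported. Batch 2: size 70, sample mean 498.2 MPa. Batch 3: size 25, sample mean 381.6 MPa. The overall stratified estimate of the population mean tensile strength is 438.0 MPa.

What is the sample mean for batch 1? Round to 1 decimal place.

400.6

Σ Nₕx̄ₕ = N·μ, so 75·x̄_1 = 170·438.0 − (70·498.2 + 25·381.6).
= 74460 − 44414 = 30046.
x̄_1 = 30046 / 75 = 400.613... → 400.6.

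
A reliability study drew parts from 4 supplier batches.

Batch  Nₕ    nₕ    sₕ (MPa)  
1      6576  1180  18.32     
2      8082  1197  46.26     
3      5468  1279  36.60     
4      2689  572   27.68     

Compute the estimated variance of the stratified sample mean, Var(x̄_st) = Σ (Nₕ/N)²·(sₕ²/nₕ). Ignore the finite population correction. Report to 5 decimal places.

0.32674

N = 22815; Wₕ = Nₕ/N.
batch 1: (6576/22815)²·18.32²/1180 = 0.02362934
batch 2: (8082/22815)²·46.26²/1197 = 0.22434369
batch 3: (5468/22815)²·36.60²/1279 = 0.06015998
batch 4: (2689/22815)²·27.68²/572 = 0.01860702
Sum = 0.32674003 → 0.32674.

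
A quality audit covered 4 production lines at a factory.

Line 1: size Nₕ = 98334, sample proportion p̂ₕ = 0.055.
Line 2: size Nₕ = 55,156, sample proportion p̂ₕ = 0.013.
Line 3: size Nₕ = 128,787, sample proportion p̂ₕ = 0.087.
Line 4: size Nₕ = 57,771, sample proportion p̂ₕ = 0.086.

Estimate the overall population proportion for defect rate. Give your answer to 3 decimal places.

0.066

Wₕ = Nₕ/N with N = 340048: 0.2892, 0.1622, 0.3787, 0.1699.
p̂_st = 0.2892·0.055 + 0.1622·0.013 + 0.3787·0.087 + 0.1699·0.086 ≈ 0.06557... → 0.066.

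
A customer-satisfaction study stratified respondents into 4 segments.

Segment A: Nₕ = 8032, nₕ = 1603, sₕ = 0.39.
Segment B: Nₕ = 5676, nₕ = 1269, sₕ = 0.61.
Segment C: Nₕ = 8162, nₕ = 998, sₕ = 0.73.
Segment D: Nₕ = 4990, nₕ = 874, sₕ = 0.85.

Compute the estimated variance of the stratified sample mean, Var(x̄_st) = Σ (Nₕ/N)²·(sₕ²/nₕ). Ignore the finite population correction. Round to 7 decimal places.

N = 26860; Wₕ = Nₕ/N.
segment A: (8032/26860)²·0.39²/1603 = 0.0000084846
segment B: (5676/26860)²·0.61²/1269 = 0.0000130940
segment C: (8162/26860)²·0.73²/998 = 0.0000493056
segment D: (4990/26860)²·0.85²/874 = 0.0000285309
Sum = 0.0000994151 → 0.0000994.

0.0000994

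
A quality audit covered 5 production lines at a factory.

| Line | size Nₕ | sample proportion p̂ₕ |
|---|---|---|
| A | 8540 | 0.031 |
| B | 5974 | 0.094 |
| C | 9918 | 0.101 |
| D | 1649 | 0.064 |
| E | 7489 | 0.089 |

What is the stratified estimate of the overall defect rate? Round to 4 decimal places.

0.0775

N = 8540 + 5974 + 9918 + 1649 + 7489 = 33570.
Overall proportion = Σ (Nₕ/N)·p̂ₕ.
Σ Nₕp̂ₕ = 264.74 + 561.556 + 1001.718 + 105.536 + 666.521 = 2600.071.
2600.071 / 33570 = 0.077452... → 0.0775.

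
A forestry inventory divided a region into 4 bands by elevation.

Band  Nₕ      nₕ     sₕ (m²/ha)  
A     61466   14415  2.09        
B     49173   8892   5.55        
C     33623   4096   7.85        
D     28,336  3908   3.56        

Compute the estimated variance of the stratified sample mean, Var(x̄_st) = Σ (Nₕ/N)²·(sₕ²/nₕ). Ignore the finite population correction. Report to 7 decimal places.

N = 172598; Wₕ = Nₕ/N.
band A: (61466/172598)²·2.09²/14415 = 0.0000384305
band B: (49173/172598)²·5.55²/8892 = 0.0002811696
band C: (33623/172598)²·7.85²/4096 = 0.0005709272
band D: (28336/172598)²·3.56²/3908 = 0.0000874080
Sum = 0.0009779354 → 0.0009779.

0.0009779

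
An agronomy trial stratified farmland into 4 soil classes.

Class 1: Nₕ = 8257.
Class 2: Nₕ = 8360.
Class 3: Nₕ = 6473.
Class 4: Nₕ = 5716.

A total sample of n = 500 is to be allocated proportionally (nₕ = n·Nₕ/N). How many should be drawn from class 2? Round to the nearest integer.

Share of class 2 = 8360/28806 = 0.29022.
Allocate 500 × 0.29022 = 145.109... → 145.

145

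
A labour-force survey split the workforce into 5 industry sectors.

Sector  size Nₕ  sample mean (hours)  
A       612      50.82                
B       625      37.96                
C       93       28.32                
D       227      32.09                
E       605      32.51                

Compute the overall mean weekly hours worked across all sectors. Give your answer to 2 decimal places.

x̄_st = (Σ Nₕx̄ₕ) / (Σ Nₕ) = (612·50.82 + 625·37.96 + 93·28.32 + 227·32.09 + 605·32.51) / 2162
= 84413.58 / 2162 = 39.0442... → 39.04.

39.04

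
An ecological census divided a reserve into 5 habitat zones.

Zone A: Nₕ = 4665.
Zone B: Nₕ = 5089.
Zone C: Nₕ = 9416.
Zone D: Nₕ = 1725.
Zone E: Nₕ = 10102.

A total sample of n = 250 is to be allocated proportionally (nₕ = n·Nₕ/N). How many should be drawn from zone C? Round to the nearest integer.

76

N = 4665 + 5089 + 9416 + 1725 + 10102 = 30997.
n_C = 250·9416/30997 = 75.943... → 76.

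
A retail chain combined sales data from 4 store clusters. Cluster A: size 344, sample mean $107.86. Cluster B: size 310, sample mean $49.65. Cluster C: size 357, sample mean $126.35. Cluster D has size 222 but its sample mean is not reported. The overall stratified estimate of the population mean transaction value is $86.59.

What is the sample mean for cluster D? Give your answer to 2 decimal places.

41.28

Σ Nₕx̄ₕ = N·μ, so 222·x̄_D = 1233·86.59 − (344·107.86 + 310·49.65 + 357·126.35).
= 106765.47 − 97602.29 = 9163.18.
x̄_D = 9163.18 / 222 = 41.2756... → 41.28.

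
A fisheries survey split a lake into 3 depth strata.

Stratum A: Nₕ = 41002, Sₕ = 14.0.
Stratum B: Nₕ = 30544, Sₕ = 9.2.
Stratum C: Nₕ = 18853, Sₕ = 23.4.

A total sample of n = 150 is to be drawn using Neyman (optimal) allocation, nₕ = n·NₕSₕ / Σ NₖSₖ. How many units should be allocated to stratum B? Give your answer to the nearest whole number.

Σ NₕSₕ = 41002·14.0 + 30544·9.2 + 18853·23.4 = 1296193.
Share for B: 281004.8/1296193 = 0.21679.
n_B = 150 × 0.21679 = 32.519... → 33.

33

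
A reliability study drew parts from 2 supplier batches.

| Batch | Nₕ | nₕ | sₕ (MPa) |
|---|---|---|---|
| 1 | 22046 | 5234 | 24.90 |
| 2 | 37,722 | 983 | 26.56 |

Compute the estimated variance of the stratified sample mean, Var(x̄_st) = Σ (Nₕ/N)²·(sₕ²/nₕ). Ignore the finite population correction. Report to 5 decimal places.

N = 59768; Wₕ = Nₕ/N.
batch 1: (22046/59768)²·24.90²/5234 = 0.01611711
batch 2: (37722/59768)²·26.56²/983 = 0.28586080
Sum = 0.30197790 → 0.30198.

0.30198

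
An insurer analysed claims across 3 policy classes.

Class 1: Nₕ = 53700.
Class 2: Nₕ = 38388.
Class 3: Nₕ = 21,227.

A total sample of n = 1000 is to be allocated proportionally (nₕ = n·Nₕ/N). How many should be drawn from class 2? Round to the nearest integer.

339

N = 53700 + 38388 + 21227 = 113315.
n_2 = 1000·38388/113315 = 338.772... → 339.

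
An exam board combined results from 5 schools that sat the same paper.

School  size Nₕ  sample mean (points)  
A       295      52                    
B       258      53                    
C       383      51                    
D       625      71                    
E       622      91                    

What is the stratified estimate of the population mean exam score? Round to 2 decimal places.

68.49

x̄_st = (Σ Nₕx̄ₕ) / (Σ Nₕ) = (295·52 + 258·53 + 383·51 + 625·71 + 622·91) / 2183
= 149524 / 2183 = 68.4947... → 68.49.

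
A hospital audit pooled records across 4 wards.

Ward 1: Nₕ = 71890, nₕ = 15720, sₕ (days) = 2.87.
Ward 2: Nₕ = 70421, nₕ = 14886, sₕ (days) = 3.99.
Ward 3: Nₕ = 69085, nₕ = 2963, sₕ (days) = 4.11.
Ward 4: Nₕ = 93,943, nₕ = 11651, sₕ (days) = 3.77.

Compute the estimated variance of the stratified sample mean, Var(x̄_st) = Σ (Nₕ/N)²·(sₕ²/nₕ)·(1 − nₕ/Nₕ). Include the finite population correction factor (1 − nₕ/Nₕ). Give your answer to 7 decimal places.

N = 305339. Term for each stratum: Wₕ²sₕ²/nₕ·(1−nₕ/Nₕ).
Var(x̄_st) = 0.0000226944 + 0.0000448613 + 0.0002793297 + 0.0001011526 = 0.0004480381 → 0.0004480.

0.0004480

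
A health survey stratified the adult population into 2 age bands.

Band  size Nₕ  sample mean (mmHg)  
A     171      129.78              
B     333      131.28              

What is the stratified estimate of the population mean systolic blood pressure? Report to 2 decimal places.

130.77

N = 171 + 333 = 504.
Weight each subgroup mean by Nₕ/N and sum.
Σ Nₕx̄ₕ = 171·129.78 + 333·131.28 = 22192.38 + 43716.24 = 65908.62.
Divide by N: 65908.62 / 504 = 130.7711... → 130.77.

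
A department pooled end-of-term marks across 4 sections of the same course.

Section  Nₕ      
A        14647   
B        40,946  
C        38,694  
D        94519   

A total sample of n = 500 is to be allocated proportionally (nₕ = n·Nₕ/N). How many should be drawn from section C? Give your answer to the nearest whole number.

N = 14647 + 40946 + 38694 + 94519 = 188806.
n_C = 500·38694/188806 = 102.470... → 102.

102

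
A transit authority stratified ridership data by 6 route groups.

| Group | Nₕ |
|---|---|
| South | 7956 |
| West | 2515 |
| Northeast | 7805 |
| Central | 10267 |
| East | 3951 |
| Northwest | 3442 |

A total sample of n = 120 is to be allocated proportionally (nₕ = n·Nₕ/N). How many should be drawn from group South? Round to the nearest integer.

Share of group South = 7956/35936 = 0.22139.
Allocate 120 × 0.22139 = 26.567... → 27.

27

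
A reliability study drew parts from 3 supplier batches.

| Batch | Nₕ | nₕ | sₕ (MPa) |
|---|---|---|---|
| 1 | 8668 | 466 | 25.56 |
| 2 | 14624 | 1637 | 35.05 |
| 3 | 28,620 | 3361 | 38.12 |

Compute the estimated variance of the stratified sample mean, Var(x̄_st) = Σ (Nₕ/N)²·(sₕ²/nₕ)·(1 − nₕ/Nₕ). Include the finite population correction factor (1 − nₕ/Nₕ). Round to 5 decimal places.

N = 51912. Term for each stratum: Wₕ²sₕ²/nₕ·(1−nₕ/Nₕ).
Var(x̄_st) = 0.03698613 + 0.05288918 + 0.11598118 = 0.20585650 → 0.20586.

0.20586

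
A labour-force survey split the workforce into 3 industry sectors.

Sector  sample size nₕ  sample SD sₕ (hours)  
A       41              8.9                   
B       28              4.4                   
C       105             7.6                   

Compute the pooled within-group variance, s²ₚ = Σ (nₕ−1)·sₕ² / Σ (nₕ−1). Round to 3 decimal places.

Degrees of freedom: 40 + 27 + 104 = 171.
Σ(nₕ−1)sₕ² = 40·79.21 + 27·19.36 + 104·57.76 = 9698.16.
s²ₚ = 9698.16 / 171 = 56.71439... → 56.714.

56.714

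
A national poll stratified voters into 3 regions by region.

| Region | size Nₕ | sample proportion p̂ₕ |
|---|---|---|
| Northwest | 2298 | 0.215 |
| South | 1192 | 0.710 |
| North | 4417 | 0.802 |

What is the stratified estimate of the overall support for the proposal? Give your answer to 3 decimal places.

Wₕ = Nₕ/N with N = 7907: 0.2906, 0.1508, 0.5586.
p̂_st = 0.2906·0.215 + 0.1508·0.710 + 0.5586·0.802 ≈ 0.61753... → 0.618.

0.618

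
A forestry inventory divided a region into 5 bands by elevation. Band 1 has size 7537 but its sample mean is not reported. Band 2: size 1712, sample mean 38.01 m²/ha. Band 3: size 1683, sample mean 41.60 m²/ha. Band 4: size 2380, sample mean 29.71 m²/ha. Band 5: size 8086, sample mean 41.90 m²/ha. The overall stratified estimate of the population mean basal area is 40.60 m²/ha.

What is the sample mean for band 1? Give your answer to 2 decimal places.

43.01

Σ Nₕx̄ₕ = N·μ, so 7537·x̄_1 = 21398·40.60 − (1712·38.01 + 1683·41.60 + 2380·29.71 + 8086·41.90).
= 868758.8 − 544599.12 = 324159.68.
x̄_1 = 324159.68 / 7537 = 43.0091... → 43.01.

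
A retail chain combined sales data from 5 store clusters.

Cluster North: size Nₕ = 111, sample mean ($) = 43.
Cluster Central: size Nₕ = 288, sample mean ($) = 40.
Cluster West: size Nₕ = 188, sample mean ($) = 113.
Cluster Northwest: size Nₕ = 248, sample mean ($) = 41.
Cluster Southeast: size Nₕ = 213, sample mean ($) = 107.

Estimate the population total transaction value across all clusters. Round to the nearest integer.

Population total = Σ Nₕ·x̄ₕ (each stratum's size times its mean).
111·43 + 288·40 + 188·113 + 248·41 + 213·107 = 4773 + 11520 + 21244 + 10168 + 22791 = 70496.

70496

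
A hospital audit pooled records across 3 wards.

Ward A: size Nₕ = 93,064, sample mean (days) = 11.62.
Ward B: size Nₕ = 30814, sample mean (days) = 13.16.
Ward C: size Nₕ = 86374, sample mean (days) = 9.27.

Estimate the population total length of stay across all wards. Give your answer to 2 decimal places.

A: 93064·11.62 = 1081403.68
B: 30814·13.16 = 405512.24
C: 86374·9.27 = 800686.98
τ̂ = Σ Nₕx̄ₕ = 2287602.90.

2287602.90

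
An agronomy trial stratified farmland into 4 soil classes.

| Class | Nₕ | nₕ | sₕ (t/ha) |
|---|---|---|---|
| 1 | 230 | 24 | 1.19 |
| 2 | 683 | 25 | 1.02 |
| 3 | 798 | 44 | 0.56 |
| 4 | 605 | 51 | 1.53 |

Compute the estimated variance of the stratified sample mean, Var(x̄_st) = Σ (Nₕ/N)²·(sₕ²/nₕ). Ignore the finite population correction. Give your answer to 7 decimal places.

0.0081796

N = 2316; Wₕ = Nₕ/N.
class 1: (230/2316)²·1.19²/24 = 0.0005819173
class 2: (683/2316)²·1.02²/25 = 0.0036193004
class 3: (798/2316)²·0.56²/44 = 0.0008461591
class 4: (605/2316)²·1.53²/51 = 0.0031321772
Sum = 0.0081795540 → 0.0081796.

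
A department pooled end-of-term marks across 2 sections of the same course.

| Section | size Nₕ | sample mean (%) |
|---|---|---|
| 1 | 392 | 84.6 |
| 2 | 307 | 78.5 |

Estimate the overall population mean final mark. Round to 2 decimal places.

81.92

N = 392 + 307 = 699.
Overall mean = Σ (Nₕ/N)·x̄ₕ — weight by population share, not a simple average.
Σ Nₕx̄ₕ = 392·84.6 + 307·78.5 = 33163.2 + 24099.5 = 57262.7.
Divide by N: 57262.7 / 699 = 81.9209... → 81.92.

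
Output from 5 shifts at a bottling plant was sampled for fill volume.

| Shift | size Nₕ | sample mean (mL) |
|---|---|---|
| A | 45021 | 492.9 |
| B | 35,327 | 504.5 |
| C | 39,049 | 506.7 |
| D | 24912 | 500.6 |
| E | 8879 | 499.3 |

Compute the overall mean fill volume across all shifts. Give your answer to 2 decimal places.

500.72

N = 153188; weights Wₕ = Nₕ/N = (0.2939, 0.2306, 0.2549, 0.1626, 0.0580).
x̄_st = Σ Wₕ·x̄ₕ = 0.2939·492.9 + 0.2306·504.5 + 0.2549·506.7 + 0.1626·500.6 + 0.0580·499.3 ≈ 500.7160...
→ 500.72.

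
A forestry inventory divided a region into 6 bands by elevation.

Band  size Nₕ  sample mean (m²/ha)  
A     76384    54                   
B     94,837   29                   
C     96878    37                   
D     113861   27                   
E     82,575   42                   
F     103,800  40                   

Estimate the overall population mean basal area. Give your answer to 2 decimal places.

37.22

N = 76384 + 94837 + 96878 + 113861 + 82575 + 103800 = 568335.
The stratified mean weights each stratum mean by its population share Nₕ/N.
Σ Nₕx̄ₕ = 76384·54 + 94837·29 + 96878·37 + 113861·27 + 82575·42 + 103800·40 = 4124736 + 2750273 + 3584486 + 3074247 + 3468150 + 4152000 = 21153892.
Divide by N: 21153892 / 568335 = 37.2208... → 37.22.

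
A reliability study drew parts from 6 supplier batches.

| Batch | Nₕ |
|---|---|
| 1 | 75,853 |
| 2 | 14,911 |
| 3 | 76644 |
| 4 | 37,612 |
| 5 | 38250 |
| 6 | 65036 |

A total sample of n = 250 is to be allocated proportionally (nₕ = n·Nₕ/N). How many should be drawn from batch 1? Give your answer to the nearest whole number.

N = 75853 + 14911 + 76644 + 37612 + 38250 + 65036 = 308306.
n_1 = 250·75853/308306 = 61.508... → 62.

62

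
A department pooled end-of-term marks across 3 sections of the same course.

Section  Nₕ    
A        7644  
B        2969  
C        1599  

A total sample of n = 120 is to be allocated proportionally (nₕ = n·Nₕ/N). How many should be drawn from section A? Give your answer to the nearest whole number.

75

N = 7644 + 2969 + 1599 = 12212.
n_A = 120·7644/12212 = 75.113... → 75.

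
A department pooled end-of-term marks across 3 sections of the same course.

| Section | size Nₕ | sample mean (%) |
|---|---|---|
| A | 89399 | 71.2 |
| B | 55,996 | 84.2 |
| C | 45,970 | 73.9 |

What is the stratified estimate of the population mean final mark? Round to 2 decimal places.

N = 89399 + 55996 + 45970 = 191365.
The stratified mean weights each stratum mean by its population share Nₕ/N.
Σ Nₕx̄ₕ = 89399·71.2 + 55996·84.2 + 45970·73.9 = 6365208.8 + 4714863.2 + 3397183 = 14477255.
Divide by N: 14477255 / 191365 = 75.6526... → 75.65.

75.65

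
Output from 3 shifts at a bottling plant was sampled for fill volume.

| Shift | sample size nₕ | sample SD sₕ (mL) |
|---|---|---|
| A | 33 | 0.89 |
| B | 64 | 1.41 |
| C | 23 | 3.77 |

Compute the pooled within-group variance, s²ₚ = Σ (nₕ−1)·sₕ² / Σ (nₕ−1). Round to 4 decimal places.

Degrees of freedom: 32 + 63 + 22 = 117.
Σ(nₕ−1)sₕ² = 32·0.7921 + 63·1.9881 + 22·14.2129 = 463.2813.
s²ₚ = 463.2813 / 117 = 3.959669... → 3.9597.

3.9597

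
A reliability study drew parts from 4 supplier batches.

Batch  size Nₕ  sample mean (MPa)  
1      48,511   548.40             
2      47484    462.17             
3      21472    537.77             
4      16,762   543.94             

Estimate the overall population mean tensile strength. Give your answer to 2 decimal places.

515.64

x̄_st = (Σ Nₕx̄ₕ) / (Σ Nₕ) = (48511·548.40 + 47484·462.17 + 21472·537.77 + 16762·543.94) / 134229
= 69213632.4 / 134229 = 515.6384... → 515.64.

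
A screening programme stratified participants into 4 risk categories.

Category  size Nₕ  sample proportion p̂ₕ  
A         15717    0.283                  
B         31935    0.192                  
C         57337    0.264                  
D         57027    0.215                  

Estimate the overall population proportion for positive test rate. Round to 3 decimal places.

0.234

N = 15717 + 31935 + 57337 + 57027 = 162016.
Overall proportion = Σ (Nₕ/N)·p̂ₕ.
Σ Nₕp̂ₕ = 4447.911 + 6131.52 + 15136.968 + 12260.805 = 37977.204.
37977.204 / 162016 = 0.23440... → 0.234.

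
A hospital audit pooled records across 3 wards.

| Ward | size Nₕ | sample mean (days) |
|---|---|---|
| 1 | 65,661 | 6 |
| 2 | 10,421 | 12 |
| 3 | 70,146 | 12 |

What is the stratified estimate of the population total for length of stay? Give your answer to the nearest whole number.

1360770

1: 65661·6 = 393966
2: 10421·12 = 125052
3: 70146·12 = 841752
τ̂ = Σ Nₕx̄ₕ = 1360770.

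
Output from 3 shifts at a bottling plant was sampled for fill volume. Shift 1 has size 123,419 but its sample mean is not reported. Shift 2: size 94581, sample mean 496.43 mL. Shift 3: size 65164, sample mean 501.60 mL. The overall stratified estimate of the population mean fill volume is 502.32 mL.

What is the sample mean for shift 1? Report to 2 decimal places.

N = 123419 + 94581 + 65164 = 283164.
Overall total = μ·N = 502.32·283164 = 142238940.48.
Subtract the known strata: 94581·496.43 + 65164·501.60 = 79639108.23.
Remaining total for shift 1: 142238940.48 − 79639108.23 = 62599832.25.
Divide by its size: 62599832.25 / 123419 = 507.2139... → 507.21.

507.21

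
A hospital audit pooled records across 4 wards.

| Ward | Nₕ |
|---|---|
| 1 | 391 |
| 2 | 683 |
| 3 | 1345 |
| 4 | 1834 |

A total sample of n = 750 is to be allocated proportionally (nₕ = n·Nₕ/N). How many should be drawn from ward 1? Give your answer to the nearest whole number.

69

Share of ward 1 = 391/4253 = 0.09194.
Allocate 750 × 0.09194 = 68.951... → 69.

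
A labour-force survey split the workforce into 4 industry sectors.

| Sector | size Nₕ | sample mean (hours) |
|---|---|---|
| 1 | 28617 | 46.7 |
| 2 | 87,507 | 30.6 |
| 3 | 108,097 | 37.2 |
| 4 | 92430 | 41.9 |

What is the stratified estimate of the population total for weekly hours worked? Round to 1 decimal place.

Estimate total by summing Nₕ·x̄ₕ over strata.
28617·46.7 + 87507·30.6 + 108097·37.2 + 92430·41.9 = 1336413.9 + 2677714.2 + 4021208.4 + 3872817 = 11908153.5.

11908153.5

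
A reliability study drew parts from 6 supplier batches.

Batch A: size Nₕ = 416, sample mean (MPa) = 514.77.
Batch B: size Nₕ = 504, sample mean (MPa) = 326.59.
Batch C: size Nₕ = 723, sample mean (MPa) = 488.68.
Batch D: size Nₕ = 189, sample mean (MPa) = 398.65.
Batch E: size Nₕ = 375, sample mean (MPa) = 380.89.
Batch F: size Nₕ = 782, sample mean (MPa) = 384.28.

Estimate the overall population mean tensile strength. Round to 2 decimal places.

x̄_st = (Σ Nₕx̄ₕ) / (Σ Nₕ) = (416·514.77 + 504·326.59 + 723·488.68 + 189·398.65 + 375·380.89 + 782·384.28) / 2989
= 1250746.88 / 2989 = 418.4499... → 418.45.

418.45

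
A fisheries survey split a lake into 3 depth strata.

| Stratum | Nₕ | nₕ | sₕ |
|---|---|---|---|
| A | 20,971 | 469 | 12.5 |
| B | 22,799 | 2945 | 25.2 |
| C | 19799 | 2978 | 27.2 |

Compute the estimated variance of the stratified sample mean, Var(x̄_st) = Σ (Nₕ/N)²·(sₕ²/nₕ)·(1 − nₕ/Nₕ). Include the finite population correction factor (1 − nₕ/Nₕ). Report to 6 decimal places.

0.080075

N = 63569; Wₕ = Nₕ/N.
stratum A: (20971/63569)²·12.5²/469·(1 − 469/20971) = 0.035446372
stratum B: (22799/63569)²·25.2²/2945·(1 − 2945/22799) = 0.024153988
stratum C: (19799/63569)²·27.2²/2978·(1 − 2978/19799) = 0.020474694
Sum = 0.080075054 → 0.080075.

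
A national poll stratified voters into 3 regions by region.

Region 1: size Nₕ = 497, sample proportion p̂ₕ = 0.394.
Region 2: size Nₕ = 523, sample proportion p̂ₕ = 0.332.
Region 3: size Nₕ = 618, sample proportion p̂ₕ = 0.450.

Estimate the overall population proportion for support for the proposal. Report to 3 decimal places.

0.395

Wₕ = Nₕ/N with N = 1638: 0.3034, 0.3193, 0.3773.
p̂_st = 0.3034·0.394 + 0.3193·0.332 + 0.3773·0.450 ≈ 0.39533... → 0.395.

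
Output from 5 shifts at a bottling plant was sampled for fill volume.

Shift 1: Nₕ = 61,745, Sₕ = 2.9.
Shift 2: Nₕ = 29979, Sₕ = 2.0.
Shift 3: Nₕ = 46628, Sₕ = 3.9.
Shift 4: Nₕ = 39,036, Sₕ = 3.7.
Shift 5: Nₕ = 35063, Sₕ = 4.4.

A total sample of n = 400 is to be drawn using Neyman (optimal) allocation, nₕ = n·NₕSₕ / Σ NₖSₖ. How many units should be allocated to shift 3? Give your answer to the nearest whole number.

1: NₕSₕ = 61745·2.9 = 179060.5
2: NₕSₕ = 29979·2.0 = 59958
3: NₕSₕ = 46628·3.9 = 181849.2
4: NₕSₕ = 39036·3.7 = 144433.2
5: NₕSₕ = 35063·4.4 = 154277.2
Σ NₕSₕ = 719578.1.
n_3 = 400·181849.2/719578.1 = 101.087... → 101.

101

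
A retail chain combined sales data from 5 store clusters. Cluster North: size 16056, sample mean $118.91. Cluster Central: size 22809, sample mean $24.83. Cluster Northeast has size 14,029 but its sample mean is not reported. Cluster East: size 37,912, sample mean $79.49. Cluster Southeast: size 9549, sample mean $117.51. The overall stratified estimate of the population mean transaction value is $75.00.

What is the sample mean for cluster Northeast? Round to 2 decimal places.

N = 16056 + 22809 + 14029 + 37912 + 9549 = 100355.
Overall total = μ·N = 75.00·100355 = 7526625.
Subtract the known strata: 16056·118.91 + 22809·24.83 + 37912·79.49 + 9549·117.51 = 6611294.3.
Remaining total for cluster Northeast: 7526625 − 6611294.3 = 915330.7.
Divide by its size: 915330.7 / 14029 = 65.2456... → 65.25.

65.25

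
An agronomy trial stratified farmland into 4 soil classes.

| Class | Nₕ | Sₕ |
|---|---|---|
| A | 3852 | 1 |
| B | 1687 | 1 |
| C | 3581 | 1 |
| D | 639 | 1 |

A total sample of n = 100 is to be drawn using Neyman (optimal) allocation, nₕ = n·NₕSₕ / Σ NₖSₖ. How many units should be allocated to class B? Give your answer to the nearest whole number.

Σ NₕSₕ = 3852·1 + 1687·1 + 3581·1 + 639·1 = 9759.
Share for B: 1687/9759 = 0.17287.
n_B = 100 × 0.17287 = 17.287... → 17.

17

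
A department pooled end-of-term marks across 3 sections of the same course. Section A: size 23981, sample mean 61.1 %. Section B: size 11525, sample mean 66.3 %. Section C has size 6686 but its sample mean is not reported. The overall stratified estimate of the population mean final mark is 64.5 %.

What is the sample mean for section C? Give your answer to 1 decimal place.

N = 23981 + 11525 + 6686 = 42192.
Overall total = μ·N = 64.5·42192 = 2721384.
Subtract the known strata: 23981·61.1 + 11525·66.3 = 2229346.6.
Remaining total for section C: 2721384 − 2229346.6 = 492037.4.
Divide by its size: 492037.4 / 6686 = 73.592... → 73.6.

73.6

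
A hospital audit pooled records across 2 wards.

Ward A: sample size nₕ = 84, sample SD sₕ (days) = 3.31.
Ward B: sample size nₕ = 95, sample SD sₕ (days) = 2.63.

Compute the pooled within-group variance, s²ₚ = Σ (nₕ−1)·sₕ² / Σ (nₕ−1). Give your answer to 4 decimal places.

8.8110

A: (84−1)·3.31² = 83·10.9561 = 909.3563
B: (95−1)·2.63² = 94·6.9169 = 650.1886
Numerator = 1559.5449; denominator = Σ(nₕ−1) = 177.
s²ₚ = 1559.5449/177 = 8.810988... → 8.8110.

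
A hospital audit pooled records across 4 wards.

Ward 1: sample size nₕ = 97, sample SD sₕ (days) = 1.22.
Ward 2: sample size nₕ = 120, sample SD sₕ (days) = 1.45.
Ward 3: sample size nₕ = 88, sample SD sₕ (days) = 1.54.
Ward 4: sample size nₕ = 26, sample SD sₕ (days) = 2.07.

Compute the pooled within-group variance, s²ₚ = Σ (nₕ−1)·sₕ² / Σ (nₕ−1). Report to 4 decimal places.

2.1607

1: (97−1)·1.22² = 96·1.4884 = 142.8864
2: (120−1)·1.45² = 119·2.1025 = 250.1975
3: (88−1)·1.54² = 87·2.3716 = 206.3292
4: (26−1)·2.07² = 25·4.2849 = 107.1225
Numerator = 706.5356; denominator = Σ(nₕ−1) = 327.
s²ₚ = 706.5356/327 = 2.160659... → 2.1607.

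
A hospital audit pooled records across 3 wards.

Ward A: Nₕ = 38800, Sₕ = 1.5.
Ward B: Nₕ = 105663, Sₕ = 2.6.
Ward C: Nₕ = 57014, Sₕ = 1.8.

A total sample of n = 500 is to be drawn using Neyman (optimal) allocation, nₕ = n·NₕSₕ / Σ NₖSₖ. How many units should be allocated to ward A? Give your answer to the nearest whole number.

67

A: NₕSₕ = 38800·1.5 = 58200
B: NₕSₕ = 105663·2.6 = 274723.8
C: NₕSₕ = 57014·1.8 = 102625.2
Σ NₕSₕ = 435549.
n_A = 500·58200/435549 = 66.812... → 67.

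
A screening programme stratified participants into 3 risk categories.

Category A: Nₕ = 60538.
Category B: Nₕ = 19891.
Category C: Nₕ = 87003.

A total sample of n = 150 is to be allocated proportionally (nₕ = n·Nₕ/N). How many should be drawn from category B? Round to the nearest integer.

N = 60538 + 19891 + 87003 = 167432.
n_B = 150·19891/167432 = 17.820... → 18.

18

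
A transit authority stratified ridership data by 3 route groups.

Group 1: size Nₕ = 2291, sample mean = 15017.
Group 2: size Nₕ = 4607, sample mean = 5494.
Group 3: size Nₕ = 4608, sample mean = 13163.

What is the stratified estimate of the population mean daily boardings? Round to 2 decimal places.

N = 11506; weights Wₕ = Nₕ/N = (0.1991, 0.4004, 0.4005).
x̄_st = Σ Wₕ·x̄ₕ = 0.1991·15017 + 0.4004·5494 + 0.4005·13163 ≈ 10461.4904...
→ 10461.49.

10461.49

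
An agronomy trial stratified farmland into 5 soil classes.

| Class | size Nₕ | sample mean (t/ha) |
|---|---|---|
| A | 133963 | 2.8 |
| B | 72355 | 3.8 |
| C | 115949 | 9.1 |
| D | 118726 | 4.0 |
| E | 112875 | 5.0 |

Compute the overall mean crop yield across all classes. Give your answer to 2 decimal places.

4.96

N = 553868; weights Wₕ = Nₕ/N = (0.2419, 0.1306, 0.2093, 0.2144, 0.2038).
x̄_st = Σ Wₕ·x̄ₕ = 0.2419·2.8 + 0.1306·3.8 + 0.2093·9.1 + 0.2144·4.0 + 0.2038·5.0 ≈ 4.9551...
→ 4.96.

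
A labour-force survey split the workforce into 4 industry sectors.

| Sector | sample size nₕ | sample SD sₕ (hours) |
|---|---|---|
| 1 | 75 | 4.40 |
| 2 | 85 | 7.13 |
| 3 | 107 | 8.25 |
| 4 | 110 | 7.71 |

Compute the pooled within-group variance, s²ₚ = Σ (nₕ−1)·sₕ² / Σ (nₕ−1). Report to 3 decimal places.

52.003

Degrees of freedom: 74 + 84 + 106 + 109 = 373.
Σ(nₕ−1)sₕ² = 74·19.36 + 84·50.8369 + 106·68.0625 + 109·59.4441 = 19396.9715.
s²ₚ = 19396.9715 / 373 = 52.00260... → 52.003.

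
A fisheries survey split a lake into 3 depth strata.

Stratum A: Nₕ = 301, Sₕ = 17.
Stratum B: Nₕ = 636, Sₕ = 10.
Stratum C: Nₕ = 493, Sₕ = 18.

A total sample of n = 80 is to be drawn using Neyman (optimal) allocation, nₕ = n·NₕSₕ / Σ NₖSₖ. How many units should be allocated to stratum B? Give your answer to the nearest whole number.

Σ NₕSₕ = 301·17 + 636·10 + 493·18 = 20351.
Share for B: 6360/20351 = 0.31252.
n_B = 80 × 0.31252 = 25.001... → 25.

25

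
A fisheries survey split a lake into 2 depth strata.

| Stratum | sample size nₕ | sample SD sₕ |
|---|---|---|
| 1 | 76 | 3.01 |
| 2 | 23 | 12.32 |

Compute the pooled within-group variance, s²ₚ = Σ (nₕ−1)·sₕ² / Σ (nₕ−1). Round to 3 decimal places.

41.430

Degrees of freedom: 75 + 22 = 97.
Σ(nₕ−1)sₕ² = 75·9.0601 + 22·151.7824 = 4018.7203.
s²ₚ = 4018.7203 / 97 = 41.43011... → 41.430.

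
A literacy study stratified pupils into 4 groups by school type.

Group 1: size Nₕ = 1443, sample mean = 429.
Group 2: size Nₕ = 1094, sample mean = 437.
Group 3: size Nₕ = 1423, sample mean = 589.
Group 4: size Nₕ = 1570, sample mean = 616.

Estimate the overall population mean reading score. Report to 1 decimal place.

524.8

N = 5530; weights Wₕ = Nₕ/N = (0.2609, 0.1978, 0.2573, 0.2839).
x̄_st = Σ Wₕ·x̄ₕ = 0.2609·429 + 0.1978·437 + 0.2573·589 + 0.2839·616 ≈ 524.845...
→ 524.8.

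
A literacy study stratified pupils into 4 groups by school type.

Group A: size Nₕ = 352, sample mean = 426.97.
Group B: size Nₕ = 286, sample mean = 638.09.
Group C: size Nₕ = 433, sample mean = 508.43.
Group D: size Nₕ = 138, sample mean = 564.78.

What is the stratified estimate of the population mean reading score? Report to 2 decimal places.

521.82

N = 1209; weights Wₕ = Nₕ/N = (0.2911, 0.2366, 0.3581, 0.1141).
x̄_st = Σ Wₕ·x̄ₕ = 0.2911·426.97 + 0.2366·638.09 + 0.3581·508.43 + 0.1141·564.78 ≈ 521.8172...
→ 521.82.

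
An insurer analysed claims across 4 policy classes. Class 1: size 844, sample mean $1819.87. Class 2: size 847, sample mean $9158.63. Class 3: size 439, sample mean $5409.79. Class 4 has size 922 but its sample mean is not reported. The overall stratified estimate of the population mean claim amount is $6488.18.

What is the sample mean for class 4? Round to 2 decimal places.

8821.80

Σ Nₕx̄ₕ = N·μ, so 922·x̄_4 = 3052·6488.18 − (844·1819.87 + 847·9158.63 + 439·5409.79).
= 19801925.36 − 11668227.7 = 8133697.66.
x̄_4 = 8133697.66 / 922 = 8821.7979... → 8821.80.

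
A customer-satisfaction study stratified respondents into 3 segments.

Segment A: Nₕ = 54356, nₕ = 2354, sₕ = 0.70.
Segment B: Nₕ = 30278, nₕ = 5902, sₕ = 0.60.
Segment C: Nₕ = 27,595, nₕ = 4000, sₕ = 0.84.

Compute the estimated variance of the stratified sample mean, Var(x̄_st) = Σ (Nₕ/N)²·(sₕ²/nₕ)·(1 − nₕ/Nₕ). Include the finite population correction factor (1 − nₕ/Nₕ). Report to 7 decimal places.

0.0000594

N = 112229; Wₕ = Nₕ/N.
segment A: (54356/112229)²·0.70²/2354·(1 − 2354/54356) = 0.0000467140
segment B: (30278/112229)²·0.60²/5902·(1 − 5902/30278) = 0.0000035742
segment C: (27595/112229)²·0.84²/4000·(1 − 4000/27595) = 0.0000091188
Sum = 0.0000594070 → 0.0000594.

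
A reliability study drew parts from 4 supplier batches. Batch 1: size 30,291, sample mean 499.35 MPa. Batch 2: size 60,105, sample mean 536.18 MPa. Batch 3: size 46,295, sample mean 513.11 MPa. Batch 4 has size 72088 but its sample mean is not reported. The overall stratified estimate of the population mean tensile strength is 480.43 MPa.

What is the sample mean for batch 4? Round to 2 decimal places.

405.01

N = 30291 + 60105 + 46295 + 72088 = 208779.
Overall total = μ·N = 480.43·208779 = 100303694.97.
Subtract the known strata: 30291·499.35 + 60105·536.18 + 46295·513.11 = 71107337.2.
Remaining total for batch 4: 100303694.97 − 71107337.2 = 29196357.77.
Divide by its size: 29196357.77 / 72088 = 405.0100... → 405.01.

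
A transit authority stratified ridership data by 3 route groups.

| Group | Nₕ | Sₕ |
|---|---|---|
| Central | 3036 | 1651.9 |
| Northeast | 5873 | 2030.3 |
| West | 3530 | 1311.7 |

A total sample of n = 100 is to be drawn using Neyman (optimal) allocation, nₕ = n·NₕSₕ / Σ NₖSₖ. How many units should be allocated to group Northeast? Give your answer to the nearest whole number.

Σ NₕSₕ = 3036·1651.9 + 5873·2030.3 + 3530·1311.7 = 21569421.3.
Share for Northeast: 11923951.9/21569421.3 = 0.55282.
n_Northeast = 100 × 0.55282 = 55.282... → 55.

55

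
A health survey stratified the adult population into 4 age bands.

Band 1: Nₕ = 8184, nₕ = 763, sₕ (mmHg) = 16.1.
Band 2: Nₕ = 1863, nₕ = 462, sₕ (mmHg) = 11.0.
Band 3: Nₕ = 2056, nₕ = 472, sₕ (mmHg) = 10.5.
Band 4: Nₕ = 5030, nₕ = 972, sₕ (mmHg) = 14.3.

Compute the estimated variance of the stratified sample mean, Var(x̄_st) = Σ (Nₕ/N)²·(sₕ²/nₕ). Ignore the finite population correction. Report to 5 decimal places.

0.10211

N = 17133; Wₕ = Nₕ/N.
band 1: (8184/17133)²·16.1²/763 = 0.07751605
band 2: (1863/17133)²·11.0²/462 = 0.00309672
band 3: (2056/17133)²·10.5²/472 = 0.00336369
band 4: (5030/17133)²·14.3²/972 = 0.01813322
Sum = 0.10210968 → 0.10211.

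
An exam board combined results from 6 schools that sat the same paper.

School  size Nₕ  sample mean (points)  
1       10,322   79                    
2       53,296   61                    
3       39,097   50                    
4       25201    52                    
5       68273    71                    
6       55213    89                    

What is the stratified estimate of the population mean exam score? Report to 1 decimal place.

N = 10322 + 53296 + 39097 + 25201 + 68273 + 55213 = 251402.
The stratified mean weights each stratum mean by its population share Nₕ/N.
Σ Nₕx̄ₕ = 10322·79 + 53296·61 + 39097·50 + 25201·52 + 68273·71 + 55213·89 = 815438 + 3251056 + 1954850 + 1310452 + 4847383 + 4913957 = 17093136.
Divide by N: 17093136 / 251402 = 67.991... → 68.0.

68.0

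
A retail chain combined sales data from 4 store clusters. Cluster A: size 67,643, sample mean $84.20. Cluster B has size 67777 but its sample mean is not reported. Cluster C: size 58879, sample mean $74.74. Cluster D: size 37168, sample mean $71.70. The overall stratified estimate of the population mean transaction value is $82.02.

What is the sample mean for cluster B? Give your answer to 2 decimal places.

91.83

N = 67643 + 67777 + 58879 + 37168 = 231467.
Overall total = μ·N = 82.02·231467 = 18984923.34.
Subtract the known strata: 67643·84.20 + 58879·74.74 + 37168·71.70 = 12761102.66.
Remaining total for cluster B: 18984923.34 − 12761102.66 = 6223820.68.
Divide by its size: 6223820.68 / 67777 = 91.8279... → 91.83.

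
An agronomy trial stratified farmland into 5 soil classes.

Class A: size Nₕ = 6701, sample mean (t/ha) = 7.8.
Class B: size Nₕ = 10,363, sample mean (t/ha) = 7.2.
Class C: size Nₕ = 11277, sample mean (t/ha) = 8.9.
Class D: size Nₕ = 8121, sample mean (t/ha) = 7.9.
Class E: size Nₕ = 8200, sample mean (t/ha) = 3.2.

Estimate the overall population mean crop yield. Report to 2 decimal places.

N = 44662; weights Wₕ = Nₕ/N = (0.1500, 0.2320, 0.2525, 0.1818, 0.1836).
x̄_st = Σ Wₕ·x̄ₕ = 0.1500·7.8 + 0.2320·7.2 + 0.2525·8.9 + 0.1818·7.9 + 0.1836·3.2 ≈ 7.1121...
→ 7.11.

7.11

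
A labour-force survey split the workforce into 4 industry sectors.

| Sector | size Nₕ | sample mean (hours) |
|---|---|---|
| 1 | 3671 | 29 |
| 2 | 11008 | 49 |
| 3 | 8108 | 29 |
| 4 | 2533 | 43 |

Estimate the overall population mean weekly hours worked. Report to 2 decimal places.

39.10

N = 3671 + 11008 + 8108 + 2533 = 25320.
The stratified mean weights each stratum mean by its population share Nₕ/N.
Σ Nₕx̄ₕ = 3671·29 + 11008·49 + 8108·29 + 2533·43 = 106459 + 539392 + 235132 + 108919 = 989902.
Divide by N: 989902 / 25320 = 39.0957... → 39.10.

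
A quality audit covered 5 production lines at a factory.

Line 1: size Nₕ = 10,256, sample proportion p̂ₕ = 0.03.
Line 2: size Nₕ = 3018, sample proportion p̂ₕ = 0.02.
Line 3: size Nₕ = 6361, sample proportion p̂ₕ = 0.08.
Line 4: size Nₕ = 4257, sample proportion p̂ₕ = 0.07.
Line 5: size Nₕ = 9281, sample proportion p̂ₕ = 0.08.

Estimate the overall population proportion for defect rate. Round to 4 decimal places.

N = 10256 + 3018 + 6361 + 4257 + 9281 = 33173.
Overall proportion = Σ (Nₕ/N)·p̂ₕ.
Σ Nₕp̂ₕ = 307.68 + 60.36 + 508.88 + 297.99 + 742.48 = 1917.39.
1917.39 / 33173 = 0.057800... → 0.0578.

0.0578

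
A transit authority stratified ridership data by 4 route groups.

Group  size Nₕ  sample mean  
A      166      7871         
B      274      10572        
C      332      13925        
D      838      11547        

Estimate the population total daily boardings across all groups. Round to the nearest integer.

A: 166·7871 = 1306586
B: 274·10572 = 2896728
C: 332·13925 = 4623100
D: 838·11547 = 9676386
τ̂ = Σ Nₕx̄ₕ = 18502800.

18502800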